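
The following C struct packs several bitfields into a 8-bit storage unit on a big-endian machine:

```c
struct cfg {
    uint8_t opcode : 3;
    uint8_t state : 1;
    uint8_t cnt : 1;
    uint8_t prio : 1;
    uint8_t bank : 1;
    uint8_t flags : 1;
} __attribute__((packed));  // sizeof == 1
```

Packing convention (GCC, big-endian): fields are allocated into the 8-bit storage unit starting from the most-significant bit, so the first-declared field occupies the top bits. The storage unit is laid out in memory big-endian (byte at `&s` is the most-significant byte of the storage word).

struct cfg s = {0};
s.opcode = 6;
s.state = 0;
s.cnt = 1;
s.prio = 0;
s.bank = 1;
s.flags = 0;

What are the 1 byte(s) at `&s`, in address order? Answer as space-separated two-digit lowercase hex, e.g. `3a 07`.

[5+:3] opcode=6 & 0x7 = 0x6; word=0xc0
[4+:1] state=0 & 0x1 = 0x0; word=0xc0
[3+:1] cnt=1 & 0x1 = 0x1; word=0xc8
[2+:1] prio=0 & 0x1 = 0x0; word=0xc8
[1+:1] bank=1 & 0x1 = 0x1; word=0xca
[0+:1] flags=0 & 0x1 = 0x0; word=0xca
word = 0xca → big-endian bytes:
  [0]=0xca

ca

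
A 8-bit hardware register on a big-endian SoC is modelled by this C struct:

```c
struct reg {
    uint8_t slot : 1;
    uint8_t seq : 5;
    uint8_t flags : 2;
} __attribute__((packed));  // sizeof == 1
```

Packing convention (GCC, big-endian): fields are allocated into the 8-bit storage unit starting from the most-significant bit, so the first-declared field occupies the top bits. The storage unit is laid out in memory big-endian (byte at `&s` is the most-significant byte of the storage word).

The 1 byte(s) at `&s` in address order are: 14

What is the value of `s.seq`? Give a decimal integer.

[0]=0x14 (big-endian) → word 0x14
slot:1 @ bit 7 → (0x14>>7)&0x1 = 0x0
seq:5 @ bit 2 → (0x14>>2)&0x1f = 0x5  ←
flags:2 @ bit 0 → (0x14>>0)&0x3 = 0x0

5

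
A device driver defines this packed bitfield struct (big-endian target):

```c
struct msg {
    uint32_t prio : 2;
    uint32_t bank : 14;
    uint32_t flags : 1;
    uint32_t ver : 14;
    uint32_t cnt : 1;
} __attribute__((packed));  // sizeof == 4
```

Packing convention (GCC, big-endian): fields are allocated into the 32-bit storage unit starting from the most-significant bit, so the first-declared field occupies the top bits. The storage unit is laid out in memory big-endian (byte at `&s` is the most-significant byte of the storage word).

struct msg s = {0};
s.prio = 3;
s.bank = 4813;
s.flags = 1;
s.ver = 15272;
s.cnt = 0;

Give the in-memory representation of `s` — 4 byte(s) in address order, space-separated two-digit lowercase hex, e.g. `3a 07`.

[30+:2] prio=3 & 0x3 = 0x3; word=0xc0000000
[16+:14] bank=4813 & 0x3fff = 0x12cd; word=0xd2cd0000
[15+:1] flags=1 & 0x1 = 0x1; word=0xd2cd8000
[1+:14] ver=15272 & 0x3fff = 0x3ba8; word=0xd2cdf750
[0+:1] cnt=0 & 0x1 = 0x0; word=0xd2cdf750
word = 0xd2cdf750 → big-endian bytes:
  [0]=0xd2  [1]=0xcd  [2]=0xf7  [3]=0x50

d2 cd f7 50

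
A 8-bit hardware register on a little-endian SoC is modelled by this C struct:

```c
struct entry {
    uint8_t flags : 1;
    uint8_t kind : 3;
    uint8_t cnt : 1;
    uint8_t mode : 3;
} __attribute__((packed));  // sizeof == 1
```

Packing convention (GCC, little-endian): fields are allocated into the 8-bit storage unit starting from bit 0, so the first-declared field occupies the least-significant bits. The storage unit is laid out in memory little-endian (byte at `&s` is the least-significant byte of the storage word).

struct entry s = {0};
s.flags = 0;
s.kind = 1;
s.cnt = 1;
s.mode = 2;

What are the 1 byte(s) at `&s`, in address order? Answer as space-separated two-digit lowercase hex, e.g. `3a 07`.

52

flags:1 = 0 → 0x0 << 0 → word 0x00
kind:3 = 1 → 0x1 << 1 → word 0x02
cnt:1 = 1 → 0x1 << 4 → word 0x12
mode:3 = 2 → 0x2 << 5 → word 0x52
word = 0x52 → little-endian bytes:
  [0]=0x52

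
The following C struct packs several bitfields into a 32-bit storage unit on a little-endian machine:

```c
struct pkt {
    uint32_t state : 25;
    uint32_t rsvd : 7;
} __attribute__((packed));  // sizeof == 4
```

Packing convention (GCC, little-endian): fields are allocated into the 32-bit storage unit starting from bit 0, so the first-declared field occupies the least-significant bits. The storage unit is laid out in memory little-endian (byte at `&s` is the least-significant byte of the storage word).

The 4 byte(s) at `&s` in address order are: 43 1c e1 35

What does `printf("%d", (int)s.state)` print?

[0]=0x43 [1]=0x1c [2]=0xe1 [3]=0x35 (little-endian) → word 0x35e11c43
state:25 @ bit 0 → (0x35e11c43>>0)&0x1ffffff = 0x1e11c43  ←
rsvd:7 @ bit 25 → (0x35e11c43>>25)&0x7f = 0x1a

31530051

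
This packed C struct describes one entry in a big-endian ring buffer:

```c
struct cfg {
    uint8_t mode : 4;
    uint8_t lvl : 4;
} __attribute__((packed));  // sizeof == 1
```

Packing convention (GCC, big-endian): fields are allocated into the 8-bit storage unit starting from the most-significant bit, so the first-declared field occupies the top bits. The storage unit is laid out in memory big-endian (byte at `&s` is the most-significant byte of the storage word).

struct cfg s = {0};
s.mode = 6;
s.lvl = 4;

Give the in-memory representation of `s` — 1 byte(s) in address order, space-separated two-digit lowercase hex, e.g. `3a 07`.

[4+:4] mode=6 & 0xf = 0x6; word=0x60
[0+:4] lvl=4 & 0xf = 0x4; word=0x64
word = 0x64 → big-endian bytes:
  [0]=0x64

64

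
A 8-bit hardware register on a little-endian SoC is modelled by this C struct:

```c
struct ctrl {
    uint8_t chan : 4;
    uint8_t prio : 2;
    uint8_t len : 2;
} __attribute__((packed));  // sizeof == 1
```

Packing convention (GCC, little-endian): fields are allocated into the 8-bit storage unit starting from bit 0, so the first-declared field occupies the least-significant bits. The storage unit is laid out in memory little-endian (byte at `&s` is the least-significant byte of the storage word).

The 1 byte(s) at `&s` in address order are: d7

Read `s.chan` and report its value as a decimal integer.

7

[0]=0xd7 (little-endian) → word 0xd7
chan [0+:4] = (word>>0) & 0xf = 7  ←
prio [4+:2] = (word>>4) & 0x3 = 1
len [6+:2] = (word>>6) & 0x3 = 3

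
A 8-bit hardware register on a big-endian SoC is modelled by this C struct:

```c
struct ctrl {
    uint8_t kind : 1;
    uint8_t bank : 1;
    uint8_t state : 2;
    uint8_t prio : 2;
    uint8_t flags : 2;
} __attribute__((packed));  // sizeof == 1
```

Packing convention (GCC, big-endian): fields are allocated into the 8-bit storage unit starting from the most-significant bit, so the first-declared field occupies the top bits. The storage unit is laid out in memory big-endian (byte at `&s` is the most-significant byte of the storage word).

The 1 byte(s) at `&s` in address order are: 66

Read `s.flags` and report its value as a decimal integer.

[0]=0x66 (big-endian) → word 0x66
kind [7+:1] = (word>>7) & 0x1 = 0
bank [6+:1] = (word>>6) & 0x1 = 1
state [4+:2] = (word>>4) & 0x3 = 2
prio [2+:2] = (word>>2) & 0x3 = 1
flags [0+:2] = (word>>0) & 0x3 = 2  ←

2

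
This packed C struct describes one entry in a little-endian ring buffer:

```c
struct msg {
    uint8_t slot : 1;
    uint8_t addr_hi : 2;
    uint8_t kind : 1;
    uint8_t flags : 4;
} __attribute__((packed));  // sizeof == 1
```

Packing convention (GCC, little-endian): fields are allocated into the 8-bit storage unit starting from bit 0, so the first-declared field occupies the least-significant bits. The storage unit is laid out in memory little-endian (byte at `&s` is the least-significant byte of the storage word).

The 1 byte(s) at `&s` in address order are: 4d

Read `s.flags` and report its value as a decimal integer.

[0]=0x4d (little-endian) → word 0x4d
slot [0+:1] = (word>>0) & 0x1 = 1
addr_hi [1+:2] = (word>>1) & 0x3 = 2
kind [3+:1] = (word>>3) & 0x1 = 1
flags [4+:4] = (word>>4) & 0xf = 4  ←

4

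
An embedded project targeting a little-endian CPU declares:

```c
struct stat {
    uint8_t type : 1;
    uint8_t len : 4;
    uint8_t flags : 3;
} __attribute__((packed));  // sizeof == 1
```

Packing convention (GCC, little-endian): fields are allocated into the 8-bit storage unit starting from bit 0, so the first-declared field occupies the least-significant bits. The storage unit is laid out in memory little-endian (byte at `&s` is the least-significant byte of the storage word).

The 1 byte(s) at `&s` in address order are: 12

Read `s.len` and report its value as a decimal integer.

[0]=0x12 (little-endian) → word 0x12
type [0+:1] = (word>>0) & 0x1 = 0
len [1+:4] = (word>>1) & 0xf = 9  ←
flags [5+:3] = (word>>5) & 0x7 = 0

9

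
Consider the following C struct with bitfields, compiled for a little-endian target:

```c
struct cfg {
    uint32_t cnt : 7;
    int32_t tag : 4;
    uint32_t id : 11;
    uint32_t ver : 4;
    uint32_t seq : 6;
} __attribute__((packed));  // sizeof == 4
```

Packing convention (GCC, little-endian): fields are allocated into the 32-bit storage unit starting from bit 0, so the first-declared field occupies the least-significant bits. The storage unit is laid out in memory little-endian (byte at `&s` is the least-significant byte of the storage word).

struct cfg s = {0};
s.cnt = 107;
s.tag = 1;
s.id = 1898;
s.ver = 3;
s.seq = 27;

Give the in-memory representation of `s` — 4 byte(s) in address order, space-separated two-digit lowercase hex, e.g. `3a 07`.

eb 50 fb 6c

[0+:7] cnt=107 & 0x7f = 0x6b; word=0x0000006b
[7+:4] tag=1 & 0xf = 0x1; word=0x000000eb
[11+:11] id=1898 & 0x7ff = 0x76a; word=0x003b50eb
[22+:4] ver=3 & 0xf = 0x3; word=0x00fb50eb
[26+:6] seq=27 & 0x3f = 0x1b; word=0x6cfb50eb
word = 0x6cfb50eb → little-endian bytes:
  [0]=0xeb  [1]=0x50  [2]=0xfb  [3]=0x6c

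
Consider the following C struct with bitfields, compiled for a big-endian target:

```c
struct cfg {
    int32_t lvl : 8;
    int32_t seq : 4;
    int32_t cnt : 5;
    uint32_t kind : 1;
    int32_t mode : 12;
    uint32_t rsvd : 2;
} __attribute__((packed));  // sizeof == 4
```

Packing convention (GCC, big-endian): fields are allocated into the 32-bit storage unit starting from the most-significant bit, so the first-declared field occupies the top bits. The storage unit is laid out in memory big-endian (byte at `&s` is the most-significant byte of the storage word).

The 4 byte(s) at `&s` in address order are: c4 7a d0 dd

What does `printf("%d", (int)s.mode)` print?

1079

[0]=0xc4 [1]=0x7a [2]=0xd0 [3]=0xdd (big-endian) → word 0xc47ad0dd
lvl [24+:8] = (word>>24) & 0xff = 196
seq [20+:4] = (word>>20) & 0xf = 7
cnt [15+:5] = (word>>15) & 0x1f = 21
kind [14+:1] = (word>>14) & 0x1 = 1
mode [2+:12] = (word>>2) & 0xfff = 1079  ←
rsvd [0+:2] = (word>>0) & 0x3 = 1
mode signed 12b, MSB=0: value = 1079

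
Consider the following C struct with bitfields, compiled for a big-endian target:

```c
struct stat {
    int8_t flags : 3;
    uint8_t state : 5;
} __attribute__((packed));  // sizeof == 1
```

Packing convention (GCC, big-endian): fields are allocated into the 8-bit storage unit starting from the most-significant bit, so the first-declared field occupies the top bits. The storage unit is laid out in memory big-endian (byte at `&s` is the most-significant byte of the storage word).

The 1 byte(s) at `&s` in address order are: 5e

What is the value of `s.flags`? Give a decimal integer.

2

[0]=0x5e (big-endian) → word 0x5e
flags [5+:3] = (word>>5) & 0x7 = 2  ←
state [0+:5] = (word>>0) & 0x1f = 30
flags signed 3b, MSB=0: value = 2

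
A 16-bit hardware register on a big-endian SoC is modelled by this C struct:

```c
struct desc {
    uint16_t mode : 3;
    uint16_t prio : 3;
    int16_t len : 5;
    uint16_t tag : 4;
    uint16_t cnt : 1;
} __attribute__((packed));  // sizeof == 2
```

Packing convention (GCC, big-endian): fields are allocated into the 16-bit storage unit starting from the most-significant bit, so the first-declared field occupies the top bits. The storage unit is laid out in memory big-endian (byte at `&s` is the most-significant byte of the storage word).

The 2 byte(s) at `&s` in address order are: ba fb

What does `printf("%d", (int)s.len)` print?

-9

[0]=0xba [1]=0xfb (big-endian) → word 0xbafb
mode [13+:3] = (word>>13) & 0x7 = 5
prio [10+:3] = (word>>10) & 0x7 = 6
len [5+:5] = (word>>5) & 0x1f = 23  ←
tag [1+:4] = (word>>1) & 0xf = 13
cnt [0+:1] = (word>>0) & 0x1 = 1
len signed 5b, MSB=1: 23 - 32 = -9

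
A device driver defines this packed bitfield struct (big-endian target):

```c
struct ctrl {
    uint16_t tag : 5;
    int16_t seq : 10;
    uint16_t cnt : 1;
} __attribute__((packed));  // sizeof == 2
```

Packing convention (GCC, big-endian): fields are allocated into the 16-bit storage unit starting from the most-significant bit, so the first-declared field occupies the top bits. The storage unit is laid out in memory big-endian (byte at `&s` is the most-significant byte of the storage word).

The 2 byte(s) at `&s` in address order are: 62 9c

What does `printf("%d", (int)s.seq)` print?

334

[0]=0x62 [1]=0x9c (big-endian) → word 0x629c
tag [11+:5] = (word>>11) & 0x1f = 12
seq [1+:10] = (word>>1) & 0x3ff = 334  ←
cnt [0+:1] = (word>>0) & 0x1 = 0
seq signed 10b, MSB=0: value = 334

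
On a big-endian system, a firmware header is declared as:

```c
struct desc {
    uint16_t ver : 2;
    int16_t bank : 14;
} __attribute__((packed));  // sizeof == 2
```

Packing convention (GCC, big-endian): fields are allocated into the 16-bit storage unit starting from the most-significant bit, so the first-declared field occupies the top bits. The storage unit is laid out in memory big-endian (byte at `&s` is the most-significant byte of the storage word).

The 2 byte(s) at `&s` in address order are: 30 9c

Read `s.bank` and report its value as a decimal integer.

-3940

[0]=0x30 [1]=0x9c (big-endian) → word 0x309c
ver [14+:2] = (word>>14) & 0x3 = 0
bank [0+:14] = (word>>0) & 0x3fff = 12444  ←
bank signed 14b, MSB=1: 12444 - 16384 = -3940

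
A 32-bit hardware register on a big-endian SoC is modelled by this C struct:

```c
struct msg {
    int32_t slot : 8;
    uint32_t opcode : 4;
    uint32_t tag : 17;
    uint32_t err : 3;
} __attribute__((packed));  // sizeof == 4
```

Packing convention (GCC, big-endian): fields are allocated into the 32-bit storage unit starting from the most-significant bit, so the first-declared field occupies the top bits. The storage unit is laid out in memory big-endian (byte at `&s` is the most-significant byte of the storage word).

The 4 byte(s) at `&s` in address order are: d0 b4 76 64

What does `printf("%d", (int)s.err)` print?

[0]=0xd0 [1]=0xb4 [2]=0x76 [3]=0x64 (big-endian) → word 0xd0b47664
slot [24+:8] = (word>>24) & 0xff = 208
opcode [20+:4] = (word>>20) & 0xf = 11
tag [3+:17] = (word>>3) & 0x1ffff = 36556
err [0+:3] = (word>>0) & 0x7 = 4  ←

4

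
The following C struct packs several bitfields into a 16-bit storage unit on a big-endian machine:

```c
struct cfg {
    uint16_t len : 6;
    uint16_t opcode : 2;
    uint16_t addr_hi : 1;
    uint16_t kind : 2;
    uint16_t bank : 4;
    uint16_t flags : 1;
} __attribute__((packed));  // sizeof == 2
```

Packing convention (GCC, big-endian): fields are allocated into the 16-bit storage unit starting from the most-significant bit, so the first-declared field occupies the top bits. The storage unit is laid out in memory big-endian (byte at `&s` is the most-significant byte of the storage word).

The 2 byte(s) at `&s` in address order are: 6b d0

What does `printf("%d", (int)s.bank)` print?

[0]=0x6b [1]=0xd0 (big-endian) → word 0x6bd0
len:6 @ bit 10 → (0x6bd0>>10)&0x3f = 0x1a
opcode:2 @ bit 8 → (0x6bd0>>8)&0x3 = 0x3
addr_hi:1 @ bit 7 → (0x6bd0>>7)&0x1 = 0x1
kind:2 @ bit 5 → (0x6bd0>>5)&0x3 = 0x2
bank:4 @ bit 1 → (0x6bd0>>1)&0xf = 0x8  ←
flags:1 @ bit 0 → (0x6bd0>>0)&0x1 = 0x0

8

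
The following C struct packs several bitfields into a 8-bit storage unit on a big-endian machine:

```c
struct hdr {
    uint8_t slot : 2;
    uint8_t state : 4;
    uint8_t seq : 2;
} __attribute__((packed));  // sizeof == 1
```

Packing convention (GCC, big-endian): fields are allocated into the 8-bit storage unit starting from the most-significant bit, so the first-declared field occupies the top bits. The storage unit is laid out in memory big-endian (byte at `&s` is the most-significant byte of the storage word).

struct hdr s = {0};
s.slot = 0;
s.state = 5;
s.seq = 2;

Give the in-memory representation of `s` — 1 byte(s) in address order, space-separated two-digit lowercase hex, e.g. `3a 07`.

slot:2 = 0 → 0x0 << 6 → word 0x00
state:4 = 5 → 0x5 << 2 → word 0x14
seq:2 = 2 → 0x2 << 0 → word 0x16
word = 0x16 → big-endian bytes:
  [0]=0x16

16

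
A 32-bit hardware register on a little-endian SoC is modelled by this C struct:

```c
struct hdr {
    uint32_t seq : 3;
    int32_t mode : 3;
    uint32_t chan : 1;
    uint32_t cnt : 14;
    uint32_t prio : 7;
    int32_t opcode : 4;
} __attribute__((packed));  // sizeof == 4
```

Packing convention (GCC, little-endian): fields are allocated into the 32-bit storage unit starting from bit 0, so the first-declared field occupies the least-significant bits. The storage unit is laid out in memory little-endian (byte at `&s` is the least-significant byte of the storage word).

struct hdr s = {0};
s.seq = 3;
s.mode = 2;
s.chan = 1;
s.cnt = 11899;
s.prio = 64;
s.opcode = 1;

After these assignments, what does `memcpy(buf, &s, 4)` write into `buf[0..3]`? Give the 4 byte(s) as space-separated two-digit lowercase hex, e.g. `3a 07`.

seq (3b) val=3 bits=0x3 at bit 0: 0x00000003
mode (3b) val=2 bits=0x2 at bit 3: 0x00000013
chan (1b) val=1 bits=0x1 at bit 6: 0x00000053
cnt (14b) val=11899 bits=0x2e7b at bit 7: 0x00173dd3
prio (7b) val=64 bits=0x40 at bit 21: 0x08173dd3
opcode (4b) val=1 bits=0x1 at bit 28: 0x18173dd3
word = 0x18173dd3 → little-endian bytes:
  [0]=0xd3  [1]=0x3d  [2]=0x17  [3]=0x18

d3 3d 17 18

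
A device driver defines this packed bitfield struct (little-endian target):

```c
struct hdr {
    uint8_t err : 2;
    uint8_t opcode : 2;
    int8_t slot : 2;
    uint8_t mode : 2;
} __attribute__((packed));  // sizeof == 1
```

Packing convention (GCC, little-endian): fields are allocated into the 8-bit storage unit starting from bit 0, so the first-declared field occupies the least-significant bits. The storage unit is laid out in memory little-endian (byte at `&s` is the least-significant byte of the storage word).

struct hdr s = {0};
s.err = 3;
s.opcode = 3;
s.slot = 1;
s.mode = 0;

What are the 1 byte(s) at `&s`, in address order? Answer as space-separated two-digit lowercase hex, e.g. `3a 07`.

err:2 = 3 → 0x3 << 0 → word 0x03
opcode:2 = 3 → 0x3 << 2 → word 0x0f
slot:2 = 1 → 0x1 << 4 → word 0x1f
mode:2 = 0 → 0x0 << 6 → word 0x1f
word = 0x1f → little-endian bytes:
  [0]=0x1f

1f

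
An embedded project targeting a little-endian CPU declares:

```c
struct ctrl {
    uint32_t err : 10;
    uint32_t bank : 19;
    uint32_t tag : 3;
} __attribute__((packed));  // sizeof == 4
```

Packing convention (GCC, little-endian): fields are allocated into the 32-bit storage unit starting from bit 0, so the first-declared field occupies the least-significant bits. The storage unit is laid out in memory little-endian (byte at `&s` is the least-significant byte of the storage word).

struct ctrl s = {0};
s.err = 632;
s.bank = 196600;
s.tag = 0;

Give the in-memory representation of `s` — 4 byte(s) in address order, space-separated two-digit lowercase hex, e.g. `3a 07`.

78 e2 ff 0b

[0+:10] err=632 & 0x3ff = 0x278; word=0x00000278
[10+:19] bank=196600 & 0x7ffff = 0x2fff8; word=0x0bffe278
[29+:3] tag=0 & 0x7 = 0x0; word=0x0bffe278
word = 0x0bffe278 → little-endian bytes:
  [0]=0x78  [1]=0xe2  [2]=0xff  [3]=0x0b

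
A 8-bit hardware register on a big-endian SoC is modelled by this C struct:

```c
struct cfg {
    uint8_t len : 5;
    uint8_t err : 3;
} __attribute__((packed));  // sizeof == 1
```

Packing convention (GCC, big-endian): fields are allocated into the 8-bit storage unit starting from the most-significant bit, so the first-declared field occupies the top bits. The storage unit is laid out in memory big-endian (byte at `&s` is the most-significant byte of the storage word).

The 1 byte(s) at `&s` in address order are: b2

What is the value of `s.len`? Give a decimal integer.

22

[0]=0xb2 (big-endian) → word 0xb2
len:5 @ bit 3 → (0xb2>>3)&0x1f = 0x16  ←
err:3 @ bit 0 → (0xb2>>0)&0x7 = 0x2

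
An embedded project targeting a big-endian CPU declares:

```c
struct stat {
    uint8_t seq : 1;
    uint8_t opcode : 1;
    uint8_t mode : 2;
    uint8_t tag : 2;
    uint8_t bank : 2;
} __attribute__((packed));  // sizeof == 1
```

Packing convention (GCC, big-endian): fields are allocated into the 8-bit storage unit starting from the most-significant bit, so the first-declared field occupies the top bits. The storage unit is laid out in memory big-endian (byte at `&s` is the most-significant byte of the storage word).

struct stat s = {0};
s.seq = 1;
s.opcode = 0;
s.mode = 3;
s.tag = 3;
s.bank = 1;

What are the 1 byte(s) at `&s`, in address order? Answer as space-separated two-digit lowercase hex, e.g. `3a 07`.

seq (1b) val=1 bits=0x1 at bit 7: 0x80
opcode (1b) val=0 bits=0x0 at bit 6: 0x80
mode (2b) val=3 bits=0x3 at bit 4: 0xb0
tag (2b) val=3 bits=0x3 at bit 2: 0xbc
bank (2b) val=1 bits=0x1 at bit 0: 0xbd
word = 0xbd → big-endian bytes:
  [0]=0xbd

bd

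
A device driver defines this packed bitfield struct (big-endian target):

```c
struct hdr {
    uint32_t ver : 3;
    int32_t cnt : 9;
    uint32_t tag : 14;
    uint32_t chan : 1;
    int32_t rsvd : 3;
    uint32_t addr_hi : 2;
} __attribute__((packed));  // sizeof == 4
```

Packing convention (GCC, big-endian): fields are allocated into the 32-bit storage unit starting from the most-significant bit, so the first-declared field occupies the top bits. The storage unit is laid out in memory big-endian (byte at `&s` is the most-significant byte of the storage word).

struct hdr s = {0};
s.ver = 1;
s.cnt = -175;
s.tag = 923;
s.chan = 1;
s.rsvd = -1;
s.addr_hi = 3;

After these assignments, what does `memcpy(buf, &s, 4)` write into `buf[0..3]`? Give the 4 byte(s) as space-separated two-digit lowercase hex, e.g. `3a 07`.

35 10 e6 ff

ver (3b) val=1 bits=0x1 at bit 29: 0x20000000
cnt (9b) val=-175 bits=0x151 at bit 20: 0x35100000
tag (14b) val=923 bits=0x39b at bit 6: 0x3510e6c0
chan (1b) val=1 bits=0x1 at bit 5: 0x3510e6e0
rsvd (3b) val=-1 bits=0x7 at bit 2: 0x3510e6fc
addr_hi (2b) val=3 bits=0x3 at bit 0: 0x3510e6ff
word = 0x3510e6ff → big-endian bytes:
  [0]=0x35  [1]=0x10  [2]=0xe6  [3]=0xff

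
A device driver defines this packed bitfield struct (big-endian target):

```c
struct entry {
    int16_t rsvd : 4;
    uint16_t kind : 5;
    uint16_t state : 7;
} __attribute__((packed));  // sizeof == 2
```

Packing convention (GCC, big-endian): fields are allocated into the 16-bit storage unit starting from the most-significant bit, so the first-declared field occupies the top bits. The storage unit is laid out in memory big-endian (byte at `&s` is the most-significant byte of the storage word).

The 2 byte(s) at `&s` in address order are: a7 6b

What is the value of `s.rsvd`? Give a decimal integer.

[0]=0xa7 [1]=0x6b (big-endian) → word 0xa76b
rsvd:4 @ bit 12 → (0xa76b>>12)&0xf = 0xa  ←
kind:5 @ bit 7 → (0xa76b>>7)&0x1f = 0xe
state:7 @ bit 0 → (0xa76b>>0)&0x7f = 0x6b
rsvd signed 4b, MSB=1: 10 - 16 = -6

-6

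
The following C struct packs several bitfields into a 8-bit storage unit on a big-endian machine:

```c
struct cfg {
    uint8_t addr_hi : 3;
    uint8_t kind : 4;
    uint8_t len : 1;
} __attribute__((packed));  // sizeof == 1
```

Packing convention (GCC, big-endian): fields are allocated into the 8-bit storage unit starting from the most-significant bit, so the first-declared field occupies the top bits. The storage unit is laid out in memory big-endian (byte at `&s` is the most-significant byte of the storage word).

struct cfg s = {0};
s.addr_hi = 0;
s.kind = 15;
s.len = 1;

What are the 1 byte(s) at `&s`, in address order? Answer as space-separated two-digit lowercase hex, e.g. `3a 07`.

addr_hi:3 = 0 → 0x0 << 5 → word 0x00
kind:4 = 15 → 0xf << 1 → word 0x1e
len:1 = 1 → 0x1 << 0 → word 0x1f
word = 0x1f → big-endian bytes:
  [0]=0x1f

1f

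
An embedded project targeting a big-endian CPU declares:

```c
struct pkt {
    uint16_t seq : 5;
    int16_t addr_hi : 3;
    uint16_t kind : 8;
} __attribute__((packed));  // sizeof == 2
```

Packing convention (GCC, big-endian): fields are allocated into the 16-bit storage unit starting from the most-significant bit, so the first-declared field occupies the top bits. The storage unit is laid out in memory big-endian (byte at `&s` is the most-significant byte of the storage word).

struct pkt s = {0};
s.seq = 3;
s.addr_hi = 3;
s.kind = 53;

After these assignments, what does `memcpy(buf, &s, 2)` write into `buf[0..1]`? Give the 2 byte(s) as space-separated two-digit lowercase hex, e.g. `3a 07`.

1b 35

[11+:5] seq=3 & 0x1f = 0x3; word=0x1800
[8+:3] addr_hi=3 & 0x7 = 0x3; word=0x1b00
[0+:8] kind=53 & 0xff = 0x35; word=0x1b35
word = 0x1b35 → big-endian bytes:
  [0]=0x1b  [1]=0x35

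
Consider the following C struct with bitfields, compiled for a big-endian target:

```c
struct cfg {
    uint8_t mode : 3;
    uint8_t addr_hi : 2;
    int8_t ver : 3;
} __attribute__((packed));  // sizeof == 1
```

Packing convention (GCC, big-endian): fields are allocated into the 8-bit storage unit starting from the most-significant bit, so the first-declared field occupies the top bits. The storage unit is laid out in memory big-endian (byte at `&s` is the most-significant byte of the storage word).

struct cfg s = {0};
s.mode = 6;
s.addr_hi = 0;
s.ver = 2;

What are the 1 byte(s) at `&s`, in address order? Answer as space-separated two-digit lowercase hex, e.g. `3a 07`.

[5+:3] mode=6 & 0x7 = 0x6; word=0xc0
[3+:2] addr_hi=0 & 0x3 = 0x0; word=0xc0
[0+:3] ver=2 & 0x7 = 0x2; word=0xc2
word = 0xc2 → big-endian bytes:
  [0]=0xc2

c2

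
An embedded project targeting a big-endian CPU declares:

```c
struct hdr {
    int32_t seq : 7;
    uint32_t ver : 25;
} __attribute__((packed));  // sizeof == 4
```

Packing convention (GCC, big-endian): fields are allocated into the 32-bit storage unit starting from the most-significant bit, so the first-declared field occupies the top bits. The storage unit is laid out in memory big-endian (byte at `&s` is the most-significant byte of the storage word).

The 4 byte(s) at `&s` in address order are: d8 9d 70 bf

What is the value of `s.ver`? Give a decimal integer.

10318015

[0]=0xd8 [1]=0x9d [2]=0x70 [3]=0xbf (big-endian) → word 0xd89d70bf
seq:7 @ bit 25 → (0xd89d70bf>>25)&0x7f = 0x6c
ver:25 @ bit 0 → (0xd89d70bf>>0)&0x1ffffff = 0x9d70bf  ←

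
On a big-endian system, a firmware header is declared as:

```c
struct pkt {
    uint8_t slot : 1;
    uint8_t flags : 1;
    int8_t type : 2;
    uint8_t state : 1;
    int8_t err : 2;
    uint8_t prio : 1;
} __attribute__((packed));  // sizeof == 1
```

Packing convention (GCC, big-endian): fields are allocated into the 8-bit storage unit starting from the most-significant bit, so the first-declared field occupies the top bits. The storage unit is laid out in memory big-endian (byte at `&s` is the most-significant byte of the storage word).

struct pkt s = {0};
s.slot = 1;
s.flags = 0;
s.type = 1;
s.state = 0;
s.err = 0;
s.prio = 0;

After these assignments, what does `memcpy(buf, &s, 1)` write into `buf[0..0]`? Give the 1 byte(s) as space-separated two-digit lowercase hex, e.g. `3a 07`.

slot (1b) val=1 bits=0x1 at bit 7: 0x80
flags (1b) val=0 bits=0x0 at bit 6: 0x80
type (2b) val=1 bits=0x1 at bit 4: 0x90
state (1b) val=0 bits=0x0 at bit 3: 0x90
err (2b) val=0 bits=0x0 at bit 1: 0x90
prio (1b) val=0 bits=0x0 at bit 0: 0x90
word = 0x90 → big-endian bytes:
  [0]=0x90

90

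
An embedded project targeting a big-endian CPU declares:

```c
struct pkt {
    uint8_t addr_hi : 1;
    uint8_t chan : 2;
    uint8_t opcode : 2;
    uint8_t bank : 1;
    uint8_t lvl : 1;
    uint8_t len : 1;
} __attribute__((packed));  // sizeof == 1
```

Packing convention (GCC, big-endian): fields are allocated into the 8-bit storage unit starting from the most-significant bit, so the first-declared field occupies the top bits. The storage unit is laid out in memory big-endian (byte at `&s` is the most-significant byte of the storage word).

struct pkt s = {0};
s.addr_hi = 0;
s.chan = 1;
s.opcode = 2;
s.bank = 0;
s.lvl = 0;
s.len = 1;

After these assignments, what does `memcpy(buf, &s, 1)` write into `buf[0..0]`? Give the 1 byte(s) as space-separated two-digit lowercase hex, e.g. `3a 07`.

addr_hi (1b) val=0 bits=0x0 at bit 7: 0x00
chan (2b) val=1 bits=0x1 at bit 5: 0x20
opcode (2b) val=2 bits=0x2 at bit 3: 0x30
bank (1b) val=0 bits=0x0 at bit 2: 0x30
lvl (1b) val=0 bits=0x0 at bit 1: 0x30
len (1b) val=1 bits=0x1 at bit 0: 0x31
word = 0x31 → big-endian bytes:
  [0]=0x31

31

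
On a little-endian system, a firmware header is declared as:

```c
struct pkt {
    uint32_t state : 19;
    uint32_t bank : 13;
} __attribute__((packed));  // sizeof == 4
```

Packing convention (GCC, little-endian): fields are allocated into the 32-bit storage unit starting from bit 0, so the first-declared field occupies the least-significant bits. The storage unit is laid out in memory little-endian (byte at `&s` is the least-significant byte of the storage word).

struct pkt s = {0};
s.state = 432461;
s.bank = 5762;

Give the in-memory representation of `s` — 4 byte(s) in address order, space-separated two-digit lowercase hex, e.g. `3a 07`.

state:19 = 432461 → 0x6994d << 0 → word 0x0006994d
bank:13 = 5762 → 0x1682 << 19 → word 0xb416994d
word = 0xb416994d → little-endian bytes:
  [0]=0x4d  [1]=0x99  [2]=0x16  [3]=0xb4

4d 99 16 b4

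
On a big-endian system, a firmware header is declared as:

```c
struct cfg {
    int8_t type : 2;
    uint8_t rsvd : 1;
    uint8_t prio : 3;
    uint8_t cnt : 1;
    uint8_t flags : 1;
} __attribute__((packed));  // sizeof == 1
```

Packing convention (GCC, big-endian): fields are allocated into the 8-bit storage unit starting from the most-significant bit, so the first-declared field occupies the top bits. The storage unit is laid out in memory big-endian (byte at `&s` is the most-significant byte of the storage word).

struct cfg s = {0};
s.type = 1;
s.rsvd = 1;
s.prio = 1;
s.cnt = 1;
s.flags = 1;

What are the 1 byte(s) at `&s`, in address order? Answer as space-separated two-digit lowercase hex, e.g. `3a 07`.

type (2b) val=1 bits=0x1 at bit 6: 0x40
rsvd (1b) val=1 bits=0x1 at bit 5: 0x60
prio (3b) val=1 bits=0x1 at bit 2: 0x64
cnt (1b) val=1 bits=0x1 at bit 1: 0x66
flags (1b) val=1 bits=0x1 at bit 0: 0x67
word = 0x67 → big-endian bytes:
  [0]=0x67

67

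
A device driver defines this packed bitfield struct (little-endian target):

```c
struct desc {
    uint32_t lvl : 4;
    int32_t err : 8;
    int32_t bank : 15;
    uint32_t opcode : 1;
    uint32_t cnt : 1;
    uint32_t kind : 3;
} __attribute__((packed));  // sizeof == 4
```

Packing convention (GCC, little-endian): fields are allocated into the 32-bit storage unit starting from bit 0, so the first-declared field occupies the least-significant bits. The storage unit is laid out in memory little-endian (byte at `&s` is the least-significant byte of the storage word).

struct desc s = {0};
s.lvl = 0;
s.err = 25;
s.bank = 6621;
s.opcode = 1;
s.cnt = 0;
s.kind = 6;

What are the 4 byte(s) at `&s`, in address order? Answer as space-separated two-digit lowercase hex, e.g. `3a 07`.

90 d1 9d c9

lvl (4b) val=0 bits=0x0 at bit 0: 0x00000000
err (8b) val=25 bits=0x19 at bit 4: 0x00000190
bank (15b) val=6621 bits=0x19dd at bit 12: 0x019dd190
opcode (1b) val=1 bits=0x1 at bit 27: 0x099dd190
cnt (1b) val=0 bits=0x0 at bit 28: 0x099dd190
kind (3b) val=6 bits=0x6 at bit 29: 0xc99dd190
word = 0xc99dd190 → little-endian bytes:
  [0]=0x90  [1]=0xd1  [2]=0x9d  [3]=0xc9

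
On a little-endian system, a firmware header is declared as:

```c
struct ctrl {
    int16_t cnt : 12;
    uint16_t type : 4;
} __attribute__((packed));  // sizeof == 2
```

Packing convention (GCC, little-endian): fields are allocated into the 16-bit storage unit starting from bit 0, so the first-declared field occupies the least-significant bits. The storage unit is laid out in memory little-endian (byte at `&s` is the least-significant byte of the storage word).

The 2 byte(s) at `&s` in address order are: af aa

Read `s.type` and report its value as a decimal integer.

[0]=0xaf [1]=0xaa (little-endian) → word 0xaaaf
cnt [0+:12] = (word>>0) & 0xfff = 2735
type [12+:4] = (word>>12) & 0xf = 10  ←

10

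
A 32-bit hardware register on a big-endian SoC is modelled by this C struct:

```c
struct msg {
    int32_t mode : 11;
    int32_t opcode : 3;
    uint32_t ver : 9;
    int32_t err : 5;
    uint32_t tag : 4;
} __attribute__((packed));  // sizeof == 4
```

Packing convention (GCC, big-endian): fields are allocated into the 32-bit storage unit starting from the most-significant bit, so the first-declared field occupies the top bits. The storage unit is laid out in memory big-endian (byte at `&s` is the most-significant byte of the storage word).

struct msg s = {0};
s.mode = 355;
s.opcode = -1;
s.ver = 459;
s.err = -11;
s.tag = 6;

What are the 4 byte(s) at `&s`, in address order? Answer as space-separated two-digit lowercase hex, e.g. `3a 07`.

2c 7f 97 56

mode (11b) val=355 bits=0x163 at bit 21: 0x2c600000
opcode (3b) val=-1 bits=0x7 at bit 18: 0x2c7c0000
ver (9b) val=459 bits=0x1cb at bit 9: 0x2c7f9600
err (5b) val=-11 bits=0x15 at bit 4: 0x2c7f9750
tag (4b) val=6 bits=0x6 at bit 0: 0x2c7f9756
word = 0x2c7f9756 → big-endian bytes:
  [0]=0x2c  [1]=0x7f  [2]=0x97  [3]=0x56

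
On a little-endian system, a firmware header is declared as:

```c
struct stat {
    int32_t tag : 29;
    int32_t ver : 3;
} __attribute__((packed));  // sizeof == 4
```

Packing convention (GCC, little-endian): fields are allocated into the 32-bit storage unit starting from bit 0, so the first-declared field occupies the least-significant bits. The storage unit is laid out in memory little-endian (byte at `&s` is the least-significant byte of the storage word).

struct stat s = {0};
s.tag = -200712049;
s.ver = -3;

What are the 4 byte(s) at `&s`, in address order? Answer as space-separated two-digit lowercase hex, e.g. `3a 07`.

8f 60 09 b4

tag (29b) val=-200712049 bits=0x1409608f at bit 0: 0x1409608f
ver (3b) val=-3 bits=0x5 at bit 29: 0xb409608f
word = 0xb409608f → little-endian bytes:
  [0]=0x8f  [1]=0x60  [2]=0x09  [3]=0xb4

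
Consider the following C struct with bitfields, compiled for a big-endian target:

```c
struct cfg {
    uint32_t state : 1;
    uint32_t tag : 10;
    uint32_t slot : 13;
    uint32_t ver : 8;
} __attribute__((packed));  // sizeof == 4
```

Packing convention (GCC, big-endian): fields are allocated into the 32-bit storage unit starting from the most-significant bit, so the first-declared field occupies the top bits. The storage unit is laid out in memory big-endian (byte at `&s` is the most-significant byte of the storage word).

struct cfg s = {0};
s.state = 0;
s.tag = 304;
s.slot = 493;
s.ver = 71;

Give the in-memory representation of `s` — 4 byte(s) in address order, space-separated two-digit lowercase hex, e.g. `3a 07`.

26 01 ed 47

state:1 = 0 → 0x0 << 31 → word 0x00000000
tag:10 = 304 → 0x130 << 21 → word 0x26000000
slot:13 = 493 → 0x1ed << 8 → word 0x2601ed00
ver:8 = 71 → 0x47 << 0 → word 0x2601ed47
word = 0x2601ed47 → big-endian bytes:
  [0]=0x26  [1]=0x01  [2]=0xed  [3]=0x47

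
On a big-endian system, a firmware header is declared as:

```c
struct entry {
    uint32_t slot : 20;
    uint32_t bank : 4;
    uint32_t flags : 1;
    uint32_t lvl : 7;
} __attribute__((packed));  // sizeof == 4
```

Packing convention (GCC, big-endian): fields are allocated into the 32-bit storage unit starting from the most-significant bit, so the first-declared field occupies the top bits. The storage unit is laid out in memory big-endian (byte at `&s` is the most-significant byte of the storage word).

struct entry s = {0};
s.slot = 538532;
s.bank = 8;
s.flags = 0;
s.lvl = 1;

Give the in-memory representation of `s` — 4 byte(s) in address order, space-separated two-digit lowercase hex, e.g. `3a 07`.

83 7a 48 01

slot:20 = 538532 → 0x837a4 << 12 → word 0x837a4000
bank:4 = 8 → 0x8 << 8 → word 0x837a4800
flags:1 = 0 → 0x0 << 7 → word 0x837a4800
lvl:7 = 1 → 0x1 << 0 → word 0x837a4801
word = 0x837a4801 → big-endian bytes:
  [0]=0x83  [1]=0x7a  [2]=0x48  [3]=0x01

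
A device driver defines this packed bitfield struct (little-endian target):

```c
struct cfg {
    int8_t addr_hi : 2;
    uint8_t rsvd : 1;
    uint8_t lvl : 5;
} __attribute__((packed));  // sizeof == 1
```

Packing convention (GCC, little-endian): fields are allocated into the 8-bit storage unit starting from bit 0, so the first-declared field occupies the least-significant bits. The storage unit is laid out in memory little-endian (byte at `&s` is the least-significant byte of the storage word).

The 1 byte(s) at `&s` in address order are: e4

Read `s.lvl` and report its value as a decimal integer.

28

[0]=0xe4 (little-endian) → word 0xe4
addr_hi:2 @ bit 0 → (0xe4>>0)&0x3 = 0x0
rsvd:1 @ bit 2 → (0xe4>>2)&0x1 = 0x1
lvl:5 @ bit 3 → (0xe4>>3)&0x1f = 0x1c  ←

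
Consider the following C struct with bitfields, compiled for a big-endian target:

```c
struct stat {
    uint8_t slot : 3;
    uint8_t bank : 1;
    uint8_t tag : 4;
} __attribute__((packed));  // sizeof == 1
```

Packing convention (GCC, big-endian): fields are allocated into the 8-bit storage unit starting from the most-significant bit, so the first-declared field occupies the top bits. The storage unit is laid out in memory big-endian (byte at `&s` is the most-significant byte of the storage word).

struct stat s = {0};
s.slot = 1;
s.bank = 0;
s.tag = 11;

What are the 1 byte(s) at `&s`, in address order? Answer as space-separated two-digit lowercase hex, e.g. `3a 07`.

2b

slot (3b) val=1 bits=0x1 at bit 5: 0x20
bank (1b) val=0 bits=0x0 at bit 4: 0x20
tag (4b) val=11 bits=0xb at bit 0: 0x2b
word = 0x2b → big-endian bytes:
  [0]=0x2b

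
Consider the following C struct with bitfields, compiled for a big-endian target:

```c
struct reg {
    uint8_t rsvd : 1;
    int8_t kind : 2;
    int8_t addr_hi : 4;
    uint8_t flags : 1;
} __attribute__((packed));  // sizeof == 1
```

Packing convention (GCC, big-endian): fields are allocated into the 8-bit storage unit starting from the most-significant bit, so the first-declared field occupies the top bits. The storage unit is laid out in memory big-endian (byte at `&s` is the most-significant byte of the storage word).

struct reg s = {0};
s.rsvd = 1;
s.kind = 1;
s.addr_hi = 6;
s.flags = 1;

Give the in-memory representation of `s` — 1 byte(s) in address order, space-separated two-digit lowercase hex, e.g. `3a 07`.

[7+:1] rsvd=1 & 0x1 = 0x1; word=0x80
[5+:2] kind=1 & 0x3 = 0x1; word=0xa0
[1+:4] addr_hi=6 & 0xf = 0x6; word=0xac
[0+:1] flags=1 & 0x1 = 0x1; word=0xad
word = 0xad → big-endian bytes:
  [0]=0xad

ad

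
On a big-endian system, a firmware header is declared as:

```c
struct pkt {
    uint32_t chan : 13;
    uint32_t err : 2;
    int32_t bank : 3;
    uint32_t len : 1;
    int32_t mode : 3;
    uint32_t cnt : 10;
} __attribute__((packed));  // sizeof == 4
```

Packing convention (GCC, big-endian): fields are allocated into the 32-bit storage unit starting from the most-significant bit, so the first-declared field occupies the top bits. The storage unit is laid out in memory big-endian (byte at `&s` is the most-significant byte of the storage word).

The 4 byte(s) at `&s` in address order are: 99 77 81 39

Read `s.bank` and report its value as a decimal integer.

[0]=0x99 [1]=0x77 [2]=0x81 [3]=0x39 (big-endian) → word 0x99778139
chan:13 @ bit 19 → (0x99778139>>19)&0x1fff = 0x132e
err:2 @ bit 17 → (0x99778139>>17)&0x3 = 0x3
bank:3 @ bit 14 → (0x99778139>>14)&0x7 = 0x6  ←
len:1 @ bit 13 → (0x99778139>>13)&0x1 = 0x0
mode:3 @ bit 10 → (0x99778139>>10)&0x7 = 0x0
cnt:10 @ bit 0 → (0x99778139>>0)&0x3ff = 0x139
bank signed 3b, MSB=1: 6 - 8 = -2

-2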